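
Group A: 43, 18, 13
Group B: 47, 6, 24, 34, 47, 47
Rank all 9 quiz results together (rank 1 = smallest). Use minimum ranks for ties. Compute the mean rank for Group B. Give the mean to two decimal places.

Sorted (ascending): 6, 13, 18, 24, 34, 43, 47, 47, 47
The 3 values of 47 occupy positions 7–9 → each gets rank 7.
Group B values → pooled ranks: 47→7, 6→1, 24→4, 34→5, 47→7, 47→7
Mean rank = (7 + 1 + 4 + 5 + 7 + 7) / 6 = 5.17

5.17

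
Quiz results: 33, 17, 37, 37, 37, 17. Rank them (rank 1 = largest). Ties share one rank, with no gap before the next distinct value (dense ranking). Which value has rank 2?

Sorted (descending): 37, 37, 37, 33, 17, 17
The 3 values of 37 share dense rank 1.
The 2 values of 17 share dense rank 3.
Remaining distinct values take the next consecutive integers.
Rank 2 → value 33.

33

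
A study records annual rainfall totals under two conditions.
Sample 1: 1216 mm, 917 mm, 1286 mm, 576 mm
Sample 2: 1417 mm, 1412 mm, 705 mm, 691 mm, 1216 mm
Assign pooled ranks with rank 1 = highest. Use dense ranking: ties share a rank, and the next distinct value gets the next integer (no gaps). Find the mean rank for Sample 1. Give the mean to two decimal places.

5.00

Sorted (descending): 1417, 1412, 1286, 1216, 1216, 917, 705, 691, 576
The 2 values of 1216 share dense rank 4.
Remaining distinct values take the next consecutive integers.
Sample 1 values → pooled ranks: 1216→4, 917→5, 1286→3, 576→8
Mean rank = (4 + 5 + 3 + 8) / 4 = 5.00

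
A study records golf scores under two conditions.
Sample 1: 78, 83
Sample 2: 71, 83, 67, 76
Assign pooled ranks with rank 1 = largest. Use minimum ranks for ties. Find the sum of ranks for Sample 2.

16

Sorted (descending): 83, 83, 78, 76, 71, 67
The 2 values of 83 occupy positions 1–2 → each gets rank 1.
Sample 2 values → pooled ranks: 71→5, 83→1, 67→6, 76→4
Rank sum = 5 + 1 + 6 + 4 = 16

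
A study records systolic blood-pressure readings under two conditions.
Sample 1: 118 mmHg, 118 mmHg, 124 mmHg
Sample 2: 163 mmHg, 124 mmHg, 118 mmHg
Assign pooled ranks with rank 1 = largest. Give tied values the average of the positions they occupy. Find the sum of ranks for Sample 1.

12.5

Sorted (descending): 163, 124, 124, 118, 118, 118
The 2 values of 124 occupy positions 2–3 → average rank (2+3)/2 = 2.5.
The 3 values of 118 occupy positions 4–6 → average rank 5.
Sample 1 values → pooled ranks: 118→5, 118→5, 124→2.5
Rank sum = 5 + 5 + 2.5 = 12.5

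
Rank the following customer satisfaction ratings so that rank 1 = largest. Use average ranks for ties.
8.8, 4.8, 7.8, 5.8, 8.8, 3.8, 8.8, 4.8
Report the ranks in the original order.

2, 6.5, 4, 5, 2, 8, 2, 6.5

Sorted (descending): 8.8, 8.8, 8.8, 7.8, 5.8, 4.8, 4.8, 3.8
The 3 values of 8.8 occupy positions 1–3 → average rank 2.
The 2 values of 4.8 occupy positions 6–7 → average rank (6+7)/2 = 6.5.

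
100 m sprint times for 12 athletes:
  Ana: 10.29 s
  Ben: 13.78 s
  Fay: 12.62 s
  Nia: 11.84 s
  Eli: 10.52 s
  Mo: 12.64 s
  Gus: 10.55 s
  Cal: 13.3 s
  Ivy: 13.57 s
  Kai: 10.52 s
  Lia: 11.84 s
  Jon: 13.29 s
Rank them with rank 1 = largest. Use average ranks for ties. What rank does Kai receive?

10.5

Sorted (descending): 13.78, 13.57, 13.3, 13.29, 12.64, 12.62, 11.84, 11.84, 10.55, 10.52, 10.52, 10.29
The 2 values of 11.84 occupy positions 7–8 → average rank (7+8)/2 = 7.5.
The 2 values of 10.52 occupy positions 10–11 → average rank (10+11)/2 = 10.5.
Kai has value 10.52 s → rank 10.5.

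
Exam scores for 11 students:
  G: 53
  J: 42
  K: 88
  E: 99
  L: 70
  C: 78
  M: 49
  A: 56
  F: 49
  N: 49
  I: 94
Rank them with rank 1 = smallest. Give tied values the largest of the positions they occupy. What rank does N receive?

Sorted (ascending): 42, 49, 49, 49, 53, 56, 70, 78, 88, 94, 99
The 3 values of 49 occupy positions 2–4 → each gets rank 4.
N has value 49 → rank 4.

4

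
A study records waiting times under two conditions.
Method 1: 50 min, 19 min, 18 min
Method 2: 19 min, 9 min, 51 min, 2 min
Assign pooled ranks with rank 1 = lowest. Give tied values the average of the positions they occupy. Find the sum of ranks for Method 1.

Sorted (ascending): 2, 9, 18, 19, 19, 50, 51
The 2 values of 19 occupy positions 4–5 → average rank (4+5)/2 = 4.5.
Method 1 values → pooled ranks: 50→6, 19→4.5, 18→3
Rank sum = 6 + 4.5 + 3 = 13.5

13.5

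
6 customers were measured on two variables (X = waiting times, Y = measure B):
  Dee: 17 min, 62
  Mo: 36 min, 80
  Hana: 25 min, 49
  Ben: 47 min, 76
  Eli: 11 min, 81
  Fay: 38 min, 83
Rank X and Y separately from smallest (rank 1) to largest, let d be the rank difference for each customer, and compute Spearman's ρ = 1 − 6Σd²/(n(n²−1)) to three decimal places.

Ranks of variable 1: 2, 4, 3, 6, 1, 5
Ranks of variable 2: 2, 4, 1, 3, 5, 6
d = r₁ − r₂: 0, 0, 2, 3, -4, -1
d²: 0, 0, 4, 9, 16, 1; Σd² = 30
ρ = 1 − 6·30/(6·35) = 1 − 180/210 = 0.143

0.143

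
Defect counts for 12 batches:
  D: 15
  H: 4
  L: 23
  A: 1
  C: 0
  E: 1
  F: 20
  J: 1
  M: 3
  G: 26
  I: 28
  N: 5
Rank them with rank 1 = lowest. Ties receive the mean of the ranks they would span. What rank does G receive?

Sorted (ascending): 0, 1, 1, 1, 3, 4, 5, 15, 20, 23, 26, 28
The 3 values of 1 occupy positions 2–4 → average rank 3.
G has value 26 → rank 11.

11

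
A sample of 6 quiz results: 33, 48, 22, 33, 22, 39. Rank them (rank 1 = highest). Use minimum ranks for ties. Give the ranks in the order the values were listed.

3, 1, 5, 3, 5, 2

Sorted (descending): 48, 39, 33, 33, 22, 22
The 2 values of 33 occupy positions 3–4 → each gets rank 3.
The 2 values of 22 occupy positions 5–6 → each gets rank 5.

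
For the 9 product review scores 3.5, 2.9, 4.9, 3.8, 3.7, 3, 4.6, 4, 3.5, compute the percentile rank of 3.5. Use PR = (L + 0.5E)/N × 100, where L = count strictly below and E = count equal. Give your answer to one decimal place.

33.3

N = 9.
Strictly below 3.5: 2. Equal to 3.5: 2.
PR = (2 + 0.5·2)/9 × 100 = 33.3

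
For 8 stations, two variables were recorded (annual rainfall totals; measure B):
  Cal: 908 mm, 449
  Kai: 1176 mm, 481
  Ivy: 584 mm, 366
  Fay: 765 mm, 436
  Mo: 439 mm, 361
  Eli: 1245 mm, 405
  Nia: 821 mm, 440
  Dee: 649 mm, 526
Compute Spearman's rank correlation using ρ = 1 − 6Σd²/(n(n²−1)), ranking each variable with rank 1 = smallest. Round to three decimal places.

0.405

Ranks of variable 1: 6, 7, 2, 4, 1, 8, 5, 3
Ranks of variable 2: 6, 7, 2, 4, 1, 3, 5, 8
d = r₁ − r₂: 0, 0, 0, 0, 0, 5, 0, -5
d²: 0, 0, 0, 0, 0, 25, 0, 25; Σd² = 50
ρ = 1 − 6·50/(8·63) = 1 − 300/504 = 0.405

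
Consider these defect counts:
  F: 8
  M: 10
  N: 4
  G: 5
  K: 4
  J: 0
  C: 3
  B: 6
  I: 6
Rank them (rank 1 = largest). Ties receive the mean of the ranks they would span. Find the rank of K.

6.5

Sorted (descending): 10, 8, 6, 6, 5, 4, 4, 3, 0
The 2 values of 6 occupy positions 3–4 → average rank (3+4)/2 = 3.5.
The 2 values of 4 occupy positions 6–7 → average rank (6+7)/2 = 6.5.
K has value 4 → rank 6.5.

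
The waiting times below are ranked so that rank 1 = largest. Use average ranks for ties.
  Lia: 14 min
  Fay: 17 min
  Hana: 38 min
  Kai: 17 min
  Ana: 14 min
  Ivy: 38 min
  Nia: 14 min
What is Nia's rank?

Sorted (descending): 38, 38, 17, 17, 14, 14, 14
The 2 values of 38 occupy positions 1–2 → average rank (1+2)/2 = 1.5.
The 2 values of 17 occupy positions 3–4 → average rank (3+4)/2 = 3.5.
The 3 values of 14 occupy positions 5–7 → average rank 6.
Nia has value 14 min → rank 6.

6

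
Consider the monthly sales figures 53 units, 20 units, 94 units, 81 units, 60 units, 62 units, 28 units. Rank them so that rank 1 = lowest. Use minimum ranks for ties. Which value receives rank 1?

20

Sorted (ascending): 20, 28, 53, 60, 62, 81, 94
No ties — each value takes its position as its rank.
Rank 1 → value 20.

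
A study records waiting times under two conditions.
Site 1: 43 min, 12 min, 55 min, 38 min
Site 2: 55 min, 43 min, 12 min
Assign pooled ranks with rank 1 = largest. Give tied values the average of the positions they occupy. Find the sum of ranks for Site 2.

11.5

Sorted (descending): 55, 55, 43, 43, 38, 12, 12
The 2 values of 55 occupy positions 1–2 → average rank (1+2)/2 = 1.5.
The 2 values of 43 occupy positions 3–4 → average rank (3+4)/2 = 3.5.
The 2 values of 12 occupy positions 6–7 → average rank (6+7)/2 = 6.5.
Site 2 values → pooled ranks: 55→1.5, 43→3.5, 12→6.5
Rank sum = 1.5 + 3.5 + 6.5 = 11.5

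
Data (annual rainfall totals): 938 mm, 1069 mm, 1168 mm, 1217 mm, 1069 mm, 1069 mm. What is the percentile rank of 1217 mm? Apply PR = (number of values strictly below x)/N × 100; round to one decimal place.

N = 6.
Strictly below 1217: 5. Equal to 1217: 1.
PR = 5/6 × 100 = 83.3

83.3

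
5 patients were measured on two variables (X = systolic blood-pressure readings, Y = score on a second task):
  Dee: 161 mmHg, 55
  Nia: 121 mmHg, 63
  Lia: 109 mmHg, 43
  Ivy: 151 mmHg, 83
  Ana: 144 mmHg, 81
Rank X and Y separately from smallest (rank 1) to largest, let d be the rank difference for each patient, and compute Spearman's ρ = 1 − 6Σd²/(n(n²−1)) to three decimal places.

Ranks of variable 1: 5, 2, 1, 4, 3
Ranks of variable 2: 2, 3, 1, 5, 4
d = r₁ − r₂: 3, -1, 0, -1, -1
d²: 9, 1, 0, 1, 1; Σd² = 12
ρ = 1 − 6·12/(5·24) = 1 − 72/120 = 0.400

0.400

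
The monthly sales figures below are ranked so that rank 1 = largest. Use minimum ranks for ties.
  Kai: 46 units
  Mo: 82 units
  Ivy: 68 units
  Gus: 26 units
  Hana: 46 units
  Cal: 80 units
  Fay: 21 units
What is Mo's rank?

1

Sorted (descending): 82, 80, 68, 46, 46, 26, 21
The 2 values of 46 occupy positions 4–5 → each gets rank 4.
Mo has value 82 units → rank 1.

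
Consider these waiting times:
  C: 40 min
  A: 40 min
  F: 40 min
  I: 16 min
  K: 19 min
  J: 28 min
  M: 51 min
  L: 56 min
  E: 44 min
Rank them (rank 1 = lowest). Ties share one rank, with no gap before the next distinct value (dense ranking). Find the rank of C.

4

Sorted (ascending): 16, 19, 28, 40, 40, 40, 44, 51, 56
The 3 values of 40 share dense rank 4.
Remaining distinct values take the next consecutive integers.
C has value 40 min → rank 4.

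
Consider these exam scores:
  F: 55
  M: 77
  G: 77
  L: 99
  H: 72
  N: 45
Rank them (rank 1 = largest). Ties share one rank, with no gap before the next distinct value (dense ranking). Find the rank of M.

2

Sorted (descending): 99, 77, 77, 72, 55, 45
The 2 values of 77 share dense rank 2.
Remaining distinct values take the next consecutive integers.
M has value 77 → rank 2.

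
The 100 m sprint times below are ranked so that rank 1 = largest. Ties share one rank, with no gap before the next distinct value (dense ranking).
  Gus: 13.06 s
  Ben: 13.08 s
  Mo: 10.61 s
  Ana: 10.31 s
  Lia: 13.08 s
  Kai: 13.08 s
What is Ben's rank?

Sorted (descending): 13.08, 13.08, 13.08, 13.06, 10.61, 10.31
The 3 values of 13.08 share dense rank 1.
Remaining distinct values take the next consecutive integers.
Ben has value 13.08 s → rank 1.

1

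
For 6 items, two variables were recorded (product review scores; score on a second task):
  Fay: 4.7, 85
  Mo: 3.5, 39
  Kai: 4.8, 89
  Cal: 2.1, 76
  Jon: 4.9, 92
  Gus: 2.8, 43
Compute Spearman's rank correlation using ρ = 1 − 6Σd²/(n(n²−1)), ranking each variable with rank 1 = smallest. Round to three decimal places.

Ranks of variable 1: 4, 3, 5, 1, 6, 2
Ranks of variable 2: 4, 1, 5, 3, 6, 2
d = r₁ − r₂: 0, 2, 0, -2, 0, 0
d²: 0, 4, 0, 4, 0, 0; Σd² = 8
ρ = 1 − 6·8/(6·35) = 1 − 48/210 = 0.771

0.771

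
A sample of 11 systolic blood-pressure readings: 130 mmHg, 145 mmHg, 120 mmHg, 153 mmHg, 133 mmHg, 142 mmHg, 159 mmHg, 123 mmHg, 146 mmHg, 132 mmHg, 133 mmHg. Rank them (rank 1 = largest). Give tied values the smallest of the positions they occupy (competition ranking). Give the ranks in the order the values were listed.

9, 4, 11, 2, 6, 5, 1, 10, 3, 8, 6

Sorted (descending): 159, 153, 146, 145, 142, 133, 133, 132, 130, 123, 120
The 2 values of 133 occupy positions 6–7 → each gets rank 6.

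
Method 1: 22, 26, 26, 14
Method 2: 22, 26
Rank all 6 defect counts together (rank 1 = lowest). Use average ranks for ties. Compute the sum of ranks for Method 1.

Sorted (ascending): 14, 22, 22, 26, 26, 26
The 2 values of 22 occupy positions 2–3 → average rank (2+3)/2 = 2.5.
The 3 values of 26 occupy positions 4–6 → average rank 5.
Method 1 values → pooled ranks: 22→2.5, 26→5, 26→5, 14→1
Rank sum = 2.5 + 5 + 5 + 1 = 13.5

13.5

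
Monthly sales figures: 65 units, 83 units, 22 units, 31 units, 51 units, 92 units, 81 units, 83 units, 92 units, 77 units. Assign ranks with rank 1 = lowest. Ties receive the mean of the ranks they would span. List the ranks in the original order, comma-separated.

4, 7.5, 1, 2, 3, 9.5, 6, 7.5, 9.5, 5

Sorted (ascending): 22, 31, 51, 65, 77, 81, 83, 83, 92, 92
The 2 values of 83 occupy positions 7–8 → average rank (7+8)/2 = 7.5.
The 2 values of 92 occupy positions 9–10 → average rank (9+10)/2 = 9.5.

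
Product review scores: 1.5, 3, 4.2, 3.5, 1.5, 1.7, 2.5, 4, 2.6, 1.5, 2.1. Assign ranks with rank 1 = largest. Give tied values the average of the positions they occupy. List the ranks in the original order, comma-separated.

10, 4, 1, 3, 10, 8, 6, 2, 5, 10, 7

Sorted (descending): 4.2, 4, 3.5, 3, 2.6, 2.5, 2.1, 1.7, 1.5, 1.5, 1.5
The 3 values of 1.5 occupy positions 9–11 → average rank 10.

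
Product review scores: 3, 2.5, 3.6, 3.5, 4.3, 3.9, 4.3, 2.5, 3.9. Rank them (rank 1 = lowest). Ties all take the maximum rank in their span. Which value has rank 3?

Sorted (ascending): 2.5, 2.5, 3, 3.5, 3.6, 3.9, 3.9, 4.3, 4.3
The 2 values of 2.5 occupy positions 1–2 → each gets rank 2.
The 2 values of 3.9 occupy positions 6–7 → each gets rank 7.
The 2 values of 4.3 occupy positions 8–9 → each gets rank 9.
Rank 3 → value 3.

3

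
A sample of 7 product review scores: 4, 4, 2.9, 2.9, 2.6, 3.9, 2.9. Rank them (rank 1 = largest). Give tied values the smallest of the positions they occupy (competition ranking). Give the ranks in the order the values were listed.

Sorted (descending): 4, 4, 3.9, 2.9, 2.9, 2.9, 2.6
The 2 values of 4 occupy positions 1–2 → each gets rank 1.
The 3 values of 2.9 occupy positions 4–6 → each gets rank 4.

1, 1, 4, 4, 7, 3, 4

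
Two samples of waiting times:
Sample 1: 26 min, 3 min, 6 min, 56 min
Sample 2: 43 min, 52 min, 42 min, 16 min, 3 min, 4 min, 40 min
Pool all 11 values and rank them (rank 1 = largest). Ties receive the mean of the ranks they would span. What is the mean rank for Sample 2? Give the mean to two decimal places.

Sorted (descending): 56, 52, 43, 42, 40, 26, 16, 6, 4, 3, 3
The 2 values of 3 occupy positions 10–11 → average rank (10+11)/2 = 10.5.
Sample 2 values → pooled ranks: 43→3, 52→2, 42→4, 16→7, 3→10.5, 4→9, 40→5
Mean rank = (3 + 2 + 4 + 7 + 10.5 + 9 + 5) / 7 = 5.79

5.79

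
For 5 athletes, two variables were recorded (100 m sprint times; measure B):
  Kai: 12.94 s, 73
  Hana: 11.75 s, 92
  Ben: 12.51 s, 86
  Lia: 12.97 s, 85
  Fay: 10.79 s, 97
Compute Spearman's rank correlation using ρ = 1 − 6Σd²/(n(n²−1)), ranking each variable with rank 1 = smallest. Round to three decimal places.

Ranks of variable 1: 4, 2, 3, 5, 1
Ranks of variable 2: 1, 4, 3, 2, 5
d = r₁ − r₂: 3, -2, 0, 3, -4
d²: 9, 4, 0, 9, 16; Σd² = 38
ρ = 1 − 6·38/(5·24) = 1 − 228/120 = -0.900

-0.900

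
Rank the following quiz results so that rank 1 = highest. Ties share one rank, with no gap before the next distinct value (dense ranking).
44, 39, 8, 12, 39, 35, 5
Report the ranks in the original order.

1, 2, 5, 4, 2, 3, 6

Sorted (descending): 44, 39, 39, 35, 12, 8, 5
The 2 values of 39 share dense rank 2.
Remaining distinct values take the next consecutive integers.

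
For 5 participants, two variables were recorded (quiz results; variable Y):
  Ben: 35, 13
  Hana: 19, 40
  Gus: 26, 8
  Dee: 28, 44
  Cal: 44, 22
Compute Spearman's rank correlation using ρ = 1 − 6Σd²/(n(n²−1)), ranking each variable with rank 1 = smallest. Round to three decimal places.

-0.100

Ranks of variable 1: 4, 1, 2, 3, 5
Ranks of variable 2: 2, 4, 1, 5, 3
d = r₁ − r₂: 2, -3, 1, -2, 2
d²: 4, 9, 1, 4, 4; Σd² = 22
ρ = 1 − 6·22/(5·24) = 1 − 132/120 = -0.100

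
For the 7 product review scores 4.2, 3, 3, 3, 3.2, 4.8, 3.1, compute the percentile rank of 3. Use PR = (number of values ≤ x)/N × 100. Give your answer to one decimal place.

N = 7.
Strictly below 3: 0. Equal to 3: 3.
PR = 3/7 × 100 = 42.9

42.9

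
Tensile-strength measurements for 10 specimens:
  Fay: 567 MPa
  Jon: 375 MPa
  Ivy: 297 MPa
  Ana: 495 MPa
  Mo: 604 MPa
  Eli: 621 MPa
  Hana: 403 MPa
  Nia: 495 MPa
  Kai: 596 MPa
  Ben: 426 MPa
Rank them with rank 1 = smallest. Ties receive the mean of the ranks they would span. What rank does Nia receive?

5.5

Sorted (ascending): 297, 375, 403, 426, 495, 495, 567, 596, 604, 621
The 2 values of 495 occupy positions 5–6 → average rank (5+6)/2 = 5.5.
Nia has value 495 MPa → rank 5.5.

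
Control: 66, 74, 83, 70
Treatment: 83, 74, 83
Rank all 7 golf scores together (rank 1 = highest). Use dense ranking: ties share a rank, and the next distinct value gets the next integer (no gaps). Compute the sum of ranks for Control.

Sorted (descending): 83, 83, 83, 74, 74, 70, 66
The 3 values of 83 share dense rank 1.
The 2 values of 74 share dense rank 2.
Remaining distinct values take the next consecutive integers.
Control values → pooled ranks: 66→4, 74→2, 83→1, 70→3
Rank sum = 4 + 2 + 1 + 3 = 10

10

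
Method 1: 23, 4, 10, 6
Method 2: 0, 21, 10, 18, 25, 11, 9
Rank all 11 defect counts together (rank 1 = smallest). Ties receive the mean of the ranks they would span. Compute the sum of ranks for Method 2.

45.5

Sorted (ascending): 0, 4, 6, 9, 10, 10, 11, 18, 21, 23, 25
The 2 values of 10 occupy positions 5–6 → average rank (5+6)/2 = 5.5.
Method 2 values → pooled ranks: 0→1, 21→9, 10→5.5, 18→8, 25→11, 11→7, 9→4
Rank sum = 1 + 9 + 5.5 + 8 + 11 + 7 + 4 = 45.5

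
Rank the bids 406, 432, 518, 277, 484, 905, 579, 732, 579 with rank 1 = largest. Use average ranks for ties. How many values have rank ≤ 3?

Sorted (descending): 905, 732, 579, 579, 518, 484, 432, 406, 277
The 2 values of 579 occupy positions 3–4 → average rank (3+4)/2 = 3.5.
Ranks ≤ 3: {1, 2} → 2 values.

2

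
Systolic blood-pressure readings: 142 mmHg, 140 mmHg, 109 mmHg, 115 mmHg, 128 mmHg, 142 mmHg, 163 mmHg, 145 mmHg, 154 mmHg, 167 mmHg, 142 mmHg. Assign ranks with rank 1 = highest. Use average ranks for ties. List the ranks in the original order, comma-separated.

6, 8, 11, 10, 9, 6, 2, 4, 3, 1, 6

Sorted (descending): 167, 163, 154, 145, 142, 142, 142, 140, 128, 115, 109
The 3 values of 142 occupy positions 5–7 → average rank 6.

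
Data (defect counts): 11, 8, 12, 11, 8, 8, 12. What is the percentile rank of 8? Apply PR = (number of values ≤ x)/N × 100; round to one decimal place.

N = 7.
Strictly below 8: 0. Equal to 8: 3.
PR = 3/7 × 100 = 42.9

42.9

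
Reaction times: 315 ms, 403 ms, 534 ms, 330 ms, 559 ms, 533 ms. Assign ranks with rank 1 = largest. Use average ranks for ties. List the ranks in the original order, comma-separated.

6, 4, 2, 5, 1, 3

Sorted (descending): 559, 534, 533, 403, 330, 315
No ties — each value takes its position as its rank.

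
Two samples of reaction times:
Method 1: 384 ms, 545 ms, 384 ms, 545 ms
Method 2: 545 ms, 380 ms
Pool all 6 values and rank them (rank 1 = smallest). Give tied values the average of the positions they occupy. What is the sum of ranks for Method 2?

6

Sorted (ascending): 380, 384, 384, 545, 545, 545
The 2 values of 384 occupy positions 2–3 → average rank (2+3)/2 = 2.5.
The 3 values of 545 occupy positions 4–6 → average rank 5.
Method 2 values → pooled ranks: 545→5, 380→1
Rank sum = 5 + 1 = 6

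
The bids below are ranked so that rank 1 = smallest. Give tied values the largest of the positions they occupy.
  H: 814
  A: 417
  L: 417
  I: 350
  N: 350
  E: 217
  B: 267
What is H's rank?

7

Sorted (ascending): 217, 267, 350, 350, 417, 417, 814
The 2 values of 350 occupy positions 3–4 → each gets rank 4.
The 2 values of 417 occupy positions 5–6 → each gets rank 6.
H has value 814 → rank 7.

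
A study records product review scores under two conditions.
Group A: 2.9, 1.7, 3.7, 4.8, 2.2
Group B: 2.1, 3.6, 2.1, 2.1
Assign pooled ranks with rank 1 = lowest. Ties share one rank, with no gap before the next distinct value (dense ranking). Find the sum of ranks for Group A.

Sorted (ascending): 1.7, 2.1, 2.1, 2.1, 2.2, 2.9, 3.6, 3.7, 4.8
The 3 values of 2.1 share dense rank 2.
Remaining distinct values take the next consecutive integers.
Group A values → pooled ranks: 2.9→4, 1.7→1, 3.7→6, 4.8→7, 2.2→3
Rank sum = 4 + 1 + 6 + 7 + 3 = 21

21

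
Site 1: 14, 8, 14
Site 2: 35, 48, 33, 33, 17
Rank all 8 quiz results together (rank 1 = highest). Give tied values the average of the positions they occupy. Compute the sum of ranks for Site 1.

21

Sorted (descending): 48, 35, 33, 33, 17, 14, 14, 8
The 2 values of 33 occupy positions 3–4 → average rank (3+4)/2 = 3.5.
The 2 values of 14 occupy positions 6–7 → average rank (6+7)/2 = 6.5.
Site 1 values → pooled ranks: 14→6.5, 8→8, 14→6.5
Rank sum = 6.5 + 8 + 6.5 = 21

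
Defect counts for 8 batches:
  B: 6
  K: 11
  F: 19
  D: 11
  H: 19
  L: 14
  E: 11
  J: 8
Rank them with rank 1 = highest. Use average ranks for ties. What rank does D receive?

Sorted (descending): 19, 19, 14, 11, 11, 11, 8, 6
The 2 values of 19 occupy positions 1–2 → average rank (1+2)/2 = 1.5.
The 3 values of 11 occupy positions 4–6 → average rank 5.
D has value 11 → rank 5.

5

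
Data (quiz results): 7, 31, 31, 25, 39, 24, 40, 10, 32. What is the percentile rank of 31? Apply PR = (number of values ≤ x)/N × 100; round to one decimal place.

N = 9.
Strictly below 31: 4. Equal to 31: 2.
PR = 6/9 × 100 = 66.7

66.7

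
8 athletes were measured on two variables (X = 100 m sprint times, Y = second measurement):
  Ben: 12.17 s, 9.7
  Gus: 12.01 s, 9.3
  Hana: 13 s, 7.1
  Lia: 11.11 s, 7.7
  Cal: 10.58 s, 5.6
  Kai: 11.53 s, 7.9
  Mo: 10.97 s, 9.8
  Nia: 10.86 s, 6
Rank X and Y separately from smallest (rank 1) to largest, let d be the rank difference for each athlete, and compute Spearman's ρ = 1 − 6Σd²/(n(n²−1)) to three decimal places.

0.405

Ranks of variable 1: 7, 6, 8, 4, 1, 5, 3, 2
Ranks of variable 2: 7, 6, 3, 4, 1, 5, 8, 2
d = r₁ − r₂: 0, 0, 5, 0, 0, 0, -5, 0
d²: 0, 0, 25, 0, 0, 0, 25, 0; Σd² = 50
ρ = 1 − 6·50/(8·63) = 1 − 300/504 = 0.405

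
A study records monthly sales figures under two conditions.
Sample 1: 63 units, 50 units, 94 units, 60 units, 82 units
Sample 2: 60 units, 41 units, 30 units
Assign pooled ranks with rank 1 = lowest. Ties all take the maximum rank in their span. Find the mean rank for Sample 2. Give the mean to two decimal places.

Sorted (ascending): 30, 41, 50, 60, 60, 63, 82, 94
The 2 values of 60 occupy positions 4–5 → each gets rank 5.
Sample 2 values → pooled ranks: 60→5, 41→2, 30→1
Mean rank = (5 + 2 + 1) / 3 = 2.67

2.67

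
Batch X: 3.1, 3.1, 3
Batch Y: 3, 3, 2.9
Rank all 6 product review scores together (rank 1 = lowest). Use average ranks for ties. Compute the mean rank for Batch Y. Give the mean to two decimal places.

2.33

Sorted (ascending): 2.9, 3, 3, 3, 3.1, 3.1
The 3 values of 3 occupy positions 2–4 → average rank 3.
The 2 values of 3.1 occupy positions 5–6 → average rank (5+6)/2 = 5.5.
Batch Y values → pooled ranks: 3→3, 3→3, 2.9→1
Mean rank = (3 + 3 + 1) / 3 = 2.33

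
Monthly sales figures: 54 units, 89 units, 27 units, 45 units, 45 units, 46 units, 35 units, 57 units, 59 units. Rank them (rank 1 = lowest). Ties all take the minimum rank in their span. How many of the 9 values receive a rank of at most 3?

Sorted (ascending): 27, 35, 45, 45, 46, 54, 57, 59, 89
The 2 values of 45 occupy positions 3–4 → each gets rank 3.
Ranks ≤ 3: {1, 2, 3, 3} → 4 values.

4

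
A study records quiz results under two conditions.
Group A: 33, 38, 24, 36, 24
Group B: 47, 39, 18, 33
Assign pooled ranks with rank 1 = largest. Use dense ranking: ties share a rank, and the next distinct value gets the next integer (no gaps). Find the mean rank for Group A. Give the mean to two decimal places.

Sorted (descending): 47, 39, 38, 36, 33, 33, 24, 24, 18
The 2 values of 33 share dense rank 5.
The 2 values of 24 share dense rank 6.
Remaining distinct values take the next consecutive integers.
Group A values → pooled ranks: 33→5, 38→3, 24→6, 36→4, 24→6
Mean rank = (5 + 3 + 6 + 4 + 6) / 5 = 4.80

4.80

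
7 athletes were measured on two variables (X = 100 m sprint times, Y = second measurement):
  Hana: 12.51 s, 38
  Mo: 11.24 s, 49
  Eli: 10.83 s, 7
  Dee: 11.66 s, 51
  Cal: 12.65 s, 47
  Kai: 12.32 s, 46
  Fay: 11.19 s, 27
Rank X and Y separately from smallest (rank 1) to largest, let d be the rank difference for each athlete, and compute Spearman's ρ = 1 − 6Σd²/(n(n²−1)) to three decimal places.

0.429

Ranks of variable 1: 6, 3, 1, 4, 7, 5, 2
Ranks of variable 2: 3, 6, 1, 7, 5, 4, 2
d = r₁ − r₂: 3, -3, 0, -3, 2, 1, 0
d²: 9, 9, 0, 9, 4, 1, 0; Σd² = 32
ρ = 1 − 6·32/(7·48) = 1 − 192/336 = 0.429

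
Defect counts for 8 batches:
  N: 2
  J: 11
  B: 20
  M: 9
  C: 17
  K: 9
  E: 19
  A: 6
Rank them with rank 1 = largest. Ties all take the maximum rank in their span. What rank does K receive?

Sorted (descending): 20, 19, 17, 11, 9, 9, 6, 2
The 2 values of 9 occupy positions 5–6 → each gets rank 6.
K has value 9 → rank 6.

6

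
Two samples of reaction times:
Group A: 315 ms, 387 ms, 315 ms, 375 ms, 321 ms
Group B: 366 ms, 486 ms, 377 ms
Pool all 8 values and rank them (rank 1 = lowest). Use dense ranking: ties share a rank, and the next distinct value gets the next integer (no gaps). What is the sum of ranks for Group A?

Sorted (ascending): 315, 315, 321, 366, 375, 377, 387, 486
The 2 values of 315 share dense rank 1.
Remaining distinct values take the next consecutive integers.
Group A values → pooled ranks: 315→1, 387→6, 315→1, 375→4, 321→2
Rank sum = 1 + 6 + 1 + 4 + 2 = 14

14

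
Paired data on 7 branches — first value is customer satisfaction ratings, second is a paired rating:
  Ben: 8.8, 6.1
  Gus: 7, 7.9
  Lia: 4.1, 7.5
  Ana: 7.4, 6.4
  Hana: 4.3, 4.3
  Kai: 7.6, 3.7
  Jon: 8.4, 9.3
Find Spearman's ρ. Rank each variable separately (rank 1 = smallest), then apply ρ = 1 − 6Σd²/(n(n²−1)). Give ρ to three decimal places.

-0.036

Ranks of variable 1: 7, 3, 1, 4, 2, 5, 6
Ranks of variable 2: 3, 6, 5, 4, 2, 1, 7
d = r₁ − r₂: 4, -3, -4, 0, 0, 4, -1
d²: 16, 9, 16, 0, 0, 16, 1; Σd² = 58
ρ = 1 − 6·58/(7·48) = 1 − 348/336 = -0.036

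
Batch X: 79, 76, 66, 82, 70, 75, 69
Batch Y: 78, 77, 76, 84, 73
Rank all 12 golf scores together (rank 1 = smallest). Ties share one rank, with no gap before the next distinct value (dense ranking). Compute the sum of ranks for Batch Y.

36

Sorted (ascending): 66, 69, 70, 73, 75, 76, 76, 77, 78, 79, 82, 84
The 2 values of 76 share dense rank 6.
Remaining distinct values take the next consecutive integers.
Batch Y values → pooled ranks: 78→8, 77→7, 76→6, 84→11, 73→4
Rank sum = 8 + 7 + 6 + 11 + 4 = 36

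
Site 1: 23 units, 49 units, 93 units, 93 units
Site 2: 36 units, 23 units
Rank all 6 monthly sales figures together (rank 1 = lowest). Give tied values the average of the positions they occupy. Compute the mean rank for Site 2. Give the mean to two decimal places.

2.25

Sorted (ascending): 23, 23, 36, 49, 93, 93
The 2 values of 23 occupy positions 1–2 → average rank (1+2)/2 = 1.5.
The 2 values of 93 occupy positions 5–6 → average rank (5+6)/2 = 5.5.
Site 2 values → pooled ranks: 36→3, 23→1.5
Mean rank = (3 + 1.5) / 2 = 2.25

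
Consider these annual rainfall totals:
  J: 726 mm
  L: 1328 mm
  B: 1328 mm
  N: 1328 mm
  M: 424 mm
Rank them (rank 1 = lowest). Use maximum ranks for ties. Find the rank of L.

Sorted (ascending): 424, 726, 1328, 1328, 1328
The 3 values of 1328 occupy positions 3–5 → each gets rank 5.
L has value 1328 mm → rank 5.

5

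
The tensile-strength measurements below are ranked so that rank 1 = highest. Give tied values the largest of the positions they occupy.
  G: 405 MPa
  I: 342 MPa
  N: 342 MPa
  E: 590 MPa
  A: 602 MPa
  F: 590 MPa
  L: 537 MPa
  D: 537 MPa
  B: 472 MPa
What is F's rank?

Sorted (descending): 602, 590, 590, 537, 537, 472, 405, 342, 342
The 2 values of 590 occupy positions 2–3 → each gets rank 3.
The 2 values of 537 occupy positions 4–5 → each gets rank 5.
The 2 values of 342 occupy positions 8–9 → each gets rank 9.
F has value 590 MPa → rank 3.

3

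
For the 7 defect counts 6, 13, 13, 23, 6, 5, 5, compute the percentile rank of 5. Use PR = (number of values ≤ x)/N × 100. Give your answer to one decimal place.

28.6

N = 7.
Strictly below 5: 0. Equal to 5: 2.
PR = 2/7 × 100 = 28.6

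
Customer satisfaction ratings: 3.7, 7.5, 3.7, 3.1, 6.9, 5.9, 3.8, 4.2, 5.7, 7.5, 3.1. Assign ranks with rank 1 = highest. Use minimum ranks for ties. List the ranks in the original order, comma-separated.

Sorted (descending): 7.5, 7.5, 6.9, 5.9, 5.7, 4.2, 3.8, 3.7, 3.7, 3.1, 3.1
The 2 values of 7.5 occupy positions 1–2 → each gets rank 1.
The 2 values of 3.7 occupy positions 8–9 → each gets rank 8.
The 2 values of 3.1 occupy positions 10–11 → each gets rank 10.

8, 1, 8, 10, 3, 4, 7, 6, 5, 1, 10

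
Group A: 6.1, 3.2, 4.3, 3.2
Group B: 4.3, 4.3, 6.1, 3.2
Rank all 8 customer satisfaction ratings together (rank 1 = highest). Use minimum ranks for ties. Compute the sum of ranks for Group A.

16

Sorted (descending): 6.1, 6.1, 4.3, 4.3, 4.3, 3.2, 3.2, 3.2
The 2 values of 6.1 occupy positions 1–2 → each gets rank 1.
The 3 values of 4.3 occupy positions 3–5 → each gets rank 3.
The 3 values of 3.2 occupy positions 6–8 → each gets rank 6.
Group A values → pooled ranks: 6.1→1, 3.2→6, 4.3→3, 3.2→6
Rank sum = 1 + 6 + 3 + 6 = 16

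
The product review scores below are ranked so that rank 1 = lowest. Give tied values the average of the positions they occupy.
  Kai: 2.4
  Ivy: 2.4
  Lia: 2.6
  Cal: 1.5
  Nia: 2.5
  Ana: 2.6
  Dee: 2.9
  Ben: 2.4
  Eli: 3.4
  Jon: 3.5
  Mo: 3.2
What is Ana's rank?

6.5

Sorted (ascending): 1.5, 2.4, 2.4, 2.4, 2.5, 2.6, 2.6, 2.9, 3.2, 3.4, 3.5
The 3 values of 2.4 occupy positions 2–4 → average rank 3.
The 2 values of 2.6 occupy positions 6–7 → average rank (6+7)/2 = 6.5.
Ana has value 2.6 → rank 6.5.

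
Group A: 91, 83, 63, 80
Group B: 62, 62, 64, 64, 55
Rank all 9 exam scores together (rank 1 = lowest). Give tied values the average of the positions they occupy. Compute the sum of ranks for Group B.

Sorted (ascending): 55, 62, 62, 63, 64, 64, 80, 83, 91
The 2 values of 62 occupy positions 2–3 → average rank (2+3)/2 = 2.5.
The 2 values of 64 occupy positions 5–6 → average rank (5+6)/2 = 5.5.
Group B values → pooled ranks: 62→2.5, 62→2.5, 64→5.5, 64→5.5, 55→1
Rank sum = 2.5 + 2.5 + 5.5 + 5.5 + 1 = 17

17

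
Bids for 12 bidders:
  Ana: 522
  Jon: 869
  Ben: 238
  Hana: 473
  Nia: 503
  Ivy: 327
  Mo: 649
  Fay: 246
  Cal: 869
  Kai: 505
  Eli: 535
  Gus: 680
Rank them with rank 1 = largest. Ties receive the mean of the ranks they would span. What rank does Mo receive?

4

Sorted (descending): 869, 869, 680, 649, 535, 522, 505, 503, 473, 327, 246, 238
The 2 values of 869 occupy positions 1–2 → average rank (1+2)/2 = 1.5.
Mo has value 649 → rank 4.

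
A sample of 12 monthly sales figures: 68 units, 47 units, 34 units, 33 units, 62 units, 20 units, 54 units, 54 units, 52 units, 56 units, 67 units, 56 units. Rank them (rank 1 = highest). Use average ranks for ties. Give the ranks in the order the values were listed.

1, 9, 10, 11, 3, 12, 6.5, 6.5, 8, 4.5, 2, 4.5

Sorted (descending): 68, 67, 62, 56, 56, 54, 54, 52, 47, 34, 33, 20
The 2 values of 56 occupy positions 4–5 → average rank (4+5)/2 = 4.5.
The 2 values of 54 occupy positions 6–7 → average rank (6+7)/2 = 6.5.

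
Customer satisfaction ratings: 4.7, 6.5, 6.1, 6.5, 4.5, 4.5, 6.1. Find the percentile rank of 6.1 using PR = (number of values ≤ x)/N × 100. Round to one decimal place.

N = 7.
Strictly below 6.1: 3. Equal to 6.1: 2.
PR = 5/7 × 100 = 71.4

71.4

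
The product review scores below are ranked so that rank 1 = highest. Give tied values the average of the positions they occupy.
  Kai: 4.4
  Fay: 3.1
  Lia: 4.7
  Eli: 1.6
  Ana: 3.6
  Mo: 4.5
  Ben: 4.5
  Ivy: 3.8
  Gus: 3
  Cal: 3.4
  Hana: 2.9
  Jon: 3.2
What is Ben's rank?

2.5

Sorted (descending): 4.7, 4.5, 4.5, 4.4, 3.8, 3.6, 3.4, 3.2, 3.1, 3, 2.9, 1.6
The 2 values of 4.5 occupy positions 2–3 → average rank (2+3)/2 = 2.5.
Ben has value 4.5 → rank 2.5.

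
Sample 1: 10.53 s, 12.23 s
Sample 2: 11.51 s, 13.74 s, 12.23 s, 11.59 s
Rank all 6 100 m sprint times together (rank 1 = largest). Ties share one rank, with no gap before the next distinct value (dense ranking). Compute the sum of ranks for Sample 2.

Sorted (descending): 13.74, 12.23, 12.23, 11.59, 11.51, 10.53
The 2 values of 12.23 share dense rank 2.
Remaining distinct values take the next consecutive integers.
Sample 2 values → pooled ranks: 11.51→4, 13.74→1, 12.23→2, 11.59→3
Rank sum = 4 + 1 + 2 + 3 = 10

10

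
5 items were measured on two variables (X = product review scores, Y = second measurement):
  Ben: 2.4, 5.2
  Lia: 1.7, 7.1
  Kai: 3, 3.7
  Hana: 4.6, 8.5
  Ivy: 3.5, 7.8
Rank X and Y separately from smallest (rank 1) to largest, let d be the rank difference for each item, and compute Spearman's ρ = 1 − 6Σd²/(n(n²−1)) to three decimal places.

0.600

Ranks of variable 1: 2, 1, 3, 5, 4
Ranks of variable 2: 2, 3, 1, 5, 4
d = r₁ − r₂: 0, -2, 2, 0, 0
d²: 0, 4, 4, 0, 0; Σd² = 8
ρ = 1 − 6·8/(5·24) = 1 − 48/120 = 0.600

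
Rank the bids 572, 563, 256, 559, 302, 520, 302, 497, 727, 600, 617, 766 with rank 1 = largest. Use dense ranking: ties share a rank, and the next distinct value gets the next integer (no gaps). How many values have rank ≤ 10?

11

Sorted (descending): 766, 727, 617, 600, 572, 563, 559, 520, 497, 302, 302, 256
The 2 values of 302 share dense rank 10.
Remaining distinct values take the next consecutive integers.
Ranks ≤ 10: {1, 2, 3, 4, 5, 6, 7, 8, 9, 10, 10} → 11 values.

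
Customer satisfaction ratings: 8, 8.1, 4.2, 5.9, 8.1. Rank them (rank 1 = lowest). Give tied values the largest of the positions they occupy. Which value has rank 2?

5.9

Sorted (ascending): 4.2, 5.9, 8, 8.1, 8.1
The 2 values of 8.1 occupy positions 4–5 → each gets rank 5.
Rank 2 → value 5.9.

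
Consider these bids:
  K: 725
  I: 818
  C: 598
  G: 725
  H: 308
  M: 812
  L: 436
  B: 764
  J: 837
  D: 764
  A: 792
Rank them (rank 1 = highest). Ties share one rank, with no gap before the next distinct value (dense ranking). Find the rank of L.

8

Sorted (descending): 837, 818, 812, 792, 764, 764, 725, 725, 598, 436, 308
The 2 values of 764 share dense rank 5.
The 2 values of 725 share dense rank 6.
Remaining distinct values take the next consecutive integers.
L has value 436 → rank 8.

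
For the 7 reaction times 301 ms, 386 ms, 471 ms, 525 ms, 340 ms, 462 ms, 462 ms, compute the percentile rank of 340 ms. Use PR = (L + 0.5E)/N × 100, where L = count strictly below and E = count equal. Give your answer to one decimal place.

21.4

N = 7.
Strictly below 340: 1. Equal to 340: 1.
PR = (1 + 0.5·1)/7 × 100 = 21.4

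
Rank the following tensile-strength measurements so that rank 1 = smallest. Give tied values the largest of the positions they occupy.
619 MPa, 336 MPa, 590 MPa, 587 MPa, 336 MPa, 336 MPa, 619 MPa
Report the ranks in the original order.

7, 3, 5, 4, 3, 3, 7

Sorted (ascending): 336, 336, 336, 587, 590, 619, 619
The 3 values of 336 occupy positions 1–3 → each gets rank 3.
The 2 values of 619 occupy positions 6–7 → each gets rank 7.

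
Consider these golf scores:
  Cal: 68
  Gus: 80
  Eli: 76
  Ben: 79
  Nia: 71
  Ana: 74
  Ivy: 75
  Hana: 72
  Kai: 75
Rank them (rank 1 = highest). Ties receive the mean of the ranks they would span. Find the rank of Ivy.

Sorted (descending): 80, 79, 76, 75, 75, 74, 72, 71, 68
The 2 values of 75 occupy positions 4–5 → average rank (4+5)/2 = 4.5.
Ivy has value 75 → rank 4.5.

4.5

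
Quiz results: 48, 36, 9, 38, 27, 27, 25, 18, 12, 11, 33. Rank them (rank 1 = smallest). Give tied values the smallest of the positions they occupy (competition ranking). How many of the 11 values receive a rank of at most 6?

Sorted (ascending): 9, 11, 12, 18, 25, 27, 27, 33, 36, 38, 48
The 2 values of 27 occupy positions 6–7 → each gets rank 6.
Ranks ≤ 6: {1, 2, 3, 4, 5, 6, 6} → 7 values.

7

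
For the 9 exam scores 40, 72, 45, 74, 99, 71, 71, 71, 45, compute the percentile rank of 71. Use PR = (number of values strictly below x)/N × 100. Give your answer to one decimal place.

33.3

N = 9.
Strictly below 71: 3. Equal to 71: 3.
PR = 3/9 × 100 = 33.3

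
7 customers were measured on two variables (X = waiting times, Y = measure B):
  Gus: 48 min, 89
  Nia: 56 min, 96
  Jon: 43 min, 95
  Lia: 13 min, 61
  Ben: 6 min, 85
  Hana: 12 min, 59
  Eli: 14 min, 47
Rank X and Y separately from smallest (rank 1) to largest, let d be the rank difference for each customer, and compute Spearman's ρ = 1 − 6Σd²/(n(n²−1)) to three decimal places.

0.643

Ranks of variable 1: 6, 7, 5, 3, 1, 2, 4
Ranks of variable 2: 5, 7, 6, 3, 4, 2, 1
d = r₁ − r₂: 1, 0, -1, 0, -3, 0, 3
d²: 1, 0, 1, 0, 9, 0, 9; Σd² = 20
ρ = 1 − 6·20/(7·48) = 1 − 120/336 = 0.643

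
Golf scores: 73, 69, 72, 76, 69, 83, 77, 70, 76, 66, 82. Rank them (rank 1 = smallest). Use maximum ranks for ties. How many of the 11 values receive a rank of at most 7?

6

Sorted (ascending): 66, 69, 69, 70, 72, 73, 76, 76, 77, 82, 83
The 2 values of 69 occupy positions 2–3 → each gets rank 3.
The 2 values of 76 occupy positions 7–8 → each gets rank 8.
Ranks ≤ 7: {1, 3, 3, 4, 5, 6} → 6 values.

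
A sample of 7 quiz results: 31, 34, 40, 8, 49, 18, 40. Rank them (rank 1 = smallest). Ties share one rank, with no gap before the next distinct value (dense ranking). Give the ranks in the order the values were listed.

3, 4, 5, 1, 6, 2, 5

Sorted (ascending): 8, 18, 31, 34, 40, 40, 49
The 2 values of 40 share dense rank 5.
Remaining distinct values take the next consecutive integers.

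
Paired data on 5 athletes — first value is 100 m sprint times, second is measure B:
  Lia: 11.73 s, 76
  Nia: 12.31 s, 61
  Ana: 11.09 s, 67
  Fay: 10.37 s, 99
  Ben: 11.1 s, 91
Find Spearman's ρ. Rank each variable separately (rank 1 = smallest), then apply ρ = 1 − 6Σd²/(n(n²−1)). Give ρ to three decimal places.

Ranks of variable 1: 4, 5, 2, 1, 3
Ranks of variable 2: 3, 1, 2, 5, 4
d = r₁ − r₂: 1, 4, 0, -4, -1
d²: 1, 16, 0, 16, 1; Σd² = 34
ρ = 1 − 6·34/(5·24) = 1 − 204/120 = -0.700

-0.700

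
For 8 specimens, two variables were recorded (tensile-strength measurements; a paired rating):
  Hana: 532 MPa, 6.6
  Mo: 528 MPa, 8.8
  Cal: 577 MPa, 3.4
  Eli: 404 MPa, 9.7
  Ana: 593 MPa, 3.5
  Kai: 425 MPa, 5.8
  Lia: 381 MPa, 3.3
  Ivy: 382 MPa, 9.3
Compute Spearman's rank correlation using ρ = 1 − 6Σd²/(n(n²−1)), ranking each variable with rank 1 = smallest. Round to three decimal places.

-0.214

Ranks of variable 1: 6, 5, 7, 3, 8, 4, 1, 2
Ranks of variable 2: 5, 6, 2, 8, 3, 4, 1, 7
d = r₁ − r₂: 1, -1, 5, -5, 5, 0, 0, -5
d²: 1, 1, 25, 25, 25, 0, 0, 25; Σd² = 102
ρ = 1 − 6·102/(8·63) = 1 − 612/504 = -0.214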